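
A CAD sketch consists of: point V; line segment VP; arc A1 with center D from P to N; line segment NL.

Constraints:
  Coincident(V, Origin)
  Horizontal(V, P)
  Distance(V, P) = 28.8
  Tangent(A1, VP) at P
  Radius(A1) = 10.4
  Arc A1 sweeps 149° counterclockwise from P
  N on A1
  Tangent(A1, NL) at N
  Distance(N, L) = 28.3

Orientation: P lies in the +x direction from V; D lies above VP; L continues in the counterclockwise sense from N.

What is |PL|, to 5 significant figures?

38.805

V is at the origin; VP is horizontal with |VP| = 28.8 and P on the +x side, so P = (28.800, 0.0000). Tangency of A1 to VP means the radius DP is perpendicular to VP, so D = P + (0, 10.4) = (28.800, 10.400). On A1, P sits at bearing -90° from D; a 149° counterclockwise sweep puts N at bearing 59°, so N = D + 10.4·(cos 59°, sin 59°) = (34.156, 19.315). Since A1 is tangent to NL there, DN ⟂ NL, so NL runs along (−sin 59°, cos 59°); with |NL| = 28.3, L = (9.8986, 33.890). Then |PL| = |L − P| = 38.805.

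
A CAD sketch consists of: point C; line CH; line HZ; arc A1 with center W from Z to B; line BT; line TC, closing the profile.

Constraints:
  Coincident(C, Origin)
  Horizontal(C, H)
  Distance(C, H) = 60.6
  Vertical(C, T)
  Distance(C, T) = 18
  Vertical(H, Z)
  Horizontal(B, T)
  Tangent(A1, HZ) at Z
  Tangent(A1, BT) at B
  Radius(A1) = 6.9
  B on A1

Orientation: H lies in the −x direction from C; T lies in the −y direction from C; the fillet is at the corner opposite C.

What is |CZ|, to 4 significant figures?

61.61

The virtual corner opposite C is at (-60.60, -18.00). Since A1 is tangent to HZ there, WZ ⟂ HZ and tangency of A1 to BT means the radius WB is perpendicular to BT, with radius 6.9, so the center W sits 6.9 in from both sides at W = (-53.70, -11.10). That places the tangent points at Z = (-60.60, -11.10) on HZ and B = (-53.70, -18.00) on BT. Then |CZ| = |Z − C| = 61.61.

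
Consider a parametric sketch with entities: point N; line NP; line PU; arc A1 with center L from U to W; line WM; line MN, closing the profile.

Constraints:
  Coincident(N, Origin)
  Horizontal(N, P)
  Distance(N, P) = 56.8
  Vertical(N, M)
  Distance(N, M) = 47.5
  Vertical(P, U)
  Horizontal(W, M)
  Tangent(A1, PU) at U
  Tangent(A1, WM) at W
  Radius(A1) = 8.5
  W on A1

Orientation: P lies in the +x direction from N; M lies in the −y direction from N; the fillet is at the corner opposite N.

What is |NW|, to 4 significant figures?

67.74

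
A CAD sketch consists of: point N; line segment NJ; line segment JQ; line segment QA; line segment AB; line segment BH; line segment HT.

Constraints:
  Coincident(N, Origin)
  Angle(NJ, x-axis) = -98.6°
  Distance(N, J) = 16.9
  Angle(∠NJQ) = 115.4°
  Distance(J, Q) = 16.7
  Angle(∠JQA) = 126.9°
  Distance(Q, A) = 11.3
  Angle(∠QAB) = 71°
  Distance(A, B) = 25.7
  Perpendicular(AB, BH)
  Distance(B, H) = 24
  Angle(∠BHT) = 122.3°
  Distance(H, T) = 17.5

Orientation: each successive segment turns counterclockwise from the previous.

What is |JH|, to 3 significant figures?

10.2

∠QAB = 71.0° gives AB at 128° from the x-axis; with |AB| = 25.7, B = (6.14, -2.13). AB is perpendicular to BH, so BH runs at -142°; with |BH| = 24.0, H = (-12.7, -16.9). Then |JH| = |H − J| = 10.2.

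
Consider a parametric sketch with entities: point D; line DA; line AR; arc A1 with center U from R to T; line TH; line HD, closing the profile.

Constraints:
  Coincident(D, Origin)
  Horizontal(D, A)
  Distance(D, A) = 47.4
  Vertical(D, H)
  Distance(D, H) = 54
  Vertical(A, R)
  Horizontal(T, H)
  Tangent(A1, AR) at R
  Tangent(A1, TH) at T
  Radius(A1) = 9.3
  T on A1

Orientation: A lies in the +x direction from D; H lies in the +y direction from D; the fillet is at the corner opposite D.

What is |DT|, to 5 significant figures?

66.088

D is at the origin; DA is horizontal with |DA| = 47.4 and A on the +x side, so A = (47.400, 0.0000). D and H share the same x with |DH| = 54.0 and H on the +y side, so H = (0.0000, 54.000). The virtual corner opposite D is at (47.400, 54.000). A1 meets AR tangentially, so UR is at right angles to AR and A1 meets TH tangentially, so UT is at right angles to TH, with radius 9.3, so the center U sits 9.3 in from both sides at U = (38.100, 44.700). That places the tangent points at R = (47.400, 44.700) on AR and T = (38.100, 54.000) on TH. Then |DT| = |T − D| = 66.088.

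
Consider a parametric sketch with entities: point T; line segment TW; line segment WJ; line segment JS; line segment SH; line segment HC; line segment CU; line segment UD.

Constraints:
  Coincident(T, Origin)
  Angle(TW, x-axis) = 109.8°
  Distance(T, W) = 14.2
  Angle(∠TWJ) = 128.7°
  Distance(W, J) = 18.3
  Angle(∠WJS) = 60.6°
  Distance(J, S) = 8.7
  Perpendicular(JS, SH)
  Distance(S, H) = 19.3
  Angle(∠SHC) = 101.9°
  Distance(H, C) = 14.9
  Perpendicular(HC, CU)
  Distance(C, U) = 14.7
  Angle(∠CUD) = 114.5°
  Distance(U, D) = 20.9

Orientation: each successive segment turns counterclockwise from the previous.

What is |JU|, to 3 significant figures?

12.0

T is at the origin; TW runs at 109.8° with length 14.2, so W = (-4.81, 13.4). ∠TWJ = 128.7° gives WJ at 161° from the x-axis; with |WJ| = 18.3, J = (-22.1, 19.3). ∠WJS = 60.6° gives JS at -79.5° from the x-axis; with |JS| = 8.7, S = (-20.5, 10.7). JS is perpendicular to SH, so SH runs at 10.5°; with |SH| = 19.3, H = (-1.56, 14.3). ∠SHC = 101.9° gives HC at 88.6° from the x-axis; with |HC| = 14.9, C = (-1.20, 29.1). HC is perpendicular to CU, so CU runs at 179°; with |CU| = 14.7, U = (-15.9, 29.5). Then |JU| = |U − J| = 12.0.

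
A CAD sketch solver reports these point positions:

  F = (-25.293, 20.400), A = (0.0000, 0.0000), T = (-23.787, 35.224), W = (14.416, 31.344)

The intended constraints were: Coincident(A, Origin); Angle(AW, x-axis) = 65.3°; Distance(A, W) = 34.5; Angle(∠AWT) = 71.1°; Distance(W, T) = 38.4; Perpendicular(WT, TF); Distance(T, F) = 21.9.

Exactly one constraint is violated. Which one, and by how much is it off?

Distance(T, F) = 21.9 — off by 7.00.

A = (0.00, 0.00) ✓; AW at 65.30° ✓; |AW| = 34.50 ✓; ∠AWT = 71.10° ✓; |WT| = 38.40 ✓; ∠(WT, TF) = 90.00° ✓; |TF| = 14.90 ✗.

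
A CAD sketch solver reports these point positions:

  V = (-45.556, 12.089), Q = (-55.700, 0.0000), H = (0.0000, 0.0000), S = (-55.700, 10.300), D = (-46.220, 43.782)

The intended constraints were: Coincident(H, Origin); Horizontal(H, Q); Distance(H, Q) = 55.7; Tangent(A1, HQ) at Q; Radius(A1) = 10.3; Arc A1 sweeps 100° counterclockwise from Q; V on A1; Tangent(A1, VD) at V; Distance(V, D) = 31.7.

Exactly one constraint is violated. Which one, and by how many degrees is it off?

Tangent(A1, VD) at V — off by 8.80°.

H = (0.00, 0.00) ✓; H.y = 0.00, Q.y = 0.00 ✓; |HQ| = 55.70 ✓; ∠(SQ, QH) = 90.00° ✓; |SQ| = 10.30 ✓; bearing(S→V) − bearing(S→Q) = 100.0° ✓; |SV| = 10.30 ✓; ∠(SV, VD) = 98.80° ✗; |VD| = 31.70 ✓.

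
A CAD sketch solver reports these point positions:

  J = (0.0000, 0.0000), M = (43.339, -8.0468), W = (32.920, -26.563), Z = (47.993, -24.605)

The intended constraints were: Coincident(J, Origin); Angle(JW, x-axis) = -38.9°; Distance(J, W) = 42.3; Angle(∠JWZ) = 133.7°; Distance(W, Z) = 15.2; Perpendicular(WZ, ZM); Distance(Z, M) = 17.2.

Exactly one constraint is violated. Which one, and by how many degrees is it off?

Perpendicular(WZ, ZM) — off by 8.30°.

J = (0.00, 0.00) ✓; JW at -38.90° ✓; |JW| = 42.30 ✓; ∠JWZ = 133.7° ✓; |WZ| = 15.20 ✓; ∠(WZ, ZM) = 98.30° ✗; |ZM| = 17.20 ✓.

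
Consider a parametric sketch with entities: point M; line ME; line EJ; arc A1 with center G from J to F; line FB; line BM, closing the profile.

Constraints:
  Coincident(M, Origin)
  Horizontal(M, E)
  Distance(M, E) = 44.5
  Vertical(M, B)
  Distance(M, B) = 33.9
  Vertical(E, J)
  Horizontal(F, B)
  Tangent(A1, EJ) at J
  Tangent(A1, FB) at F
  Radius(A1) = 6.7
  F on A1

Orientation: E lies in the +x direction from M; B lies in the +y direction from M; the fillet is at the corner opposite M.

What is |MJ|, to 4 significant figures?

52.15

M is at the origin; M and E share the same y with |ME| = 44.5 and E on the +x side, so E = (44.50, 0.000). MB is vertical with |MB| = 33.9 and B on the +y side, so B = (0.000, 33.90). The virtual corner opposite M is at (44.50, 33.90). The tangent condition forces GJ to be normal to EJ and tangency of A1 to FB means the radius GF is perpendicular to FB, with radius 6.7, so the center G sits 6.7 in from both sides at G = (37.80, 27.20). That places the tangent points at J = (44.50, 27.20) on EJ and F = (37.80, 33.90) on FB. Then |MJ| = |J − M| = 52.15.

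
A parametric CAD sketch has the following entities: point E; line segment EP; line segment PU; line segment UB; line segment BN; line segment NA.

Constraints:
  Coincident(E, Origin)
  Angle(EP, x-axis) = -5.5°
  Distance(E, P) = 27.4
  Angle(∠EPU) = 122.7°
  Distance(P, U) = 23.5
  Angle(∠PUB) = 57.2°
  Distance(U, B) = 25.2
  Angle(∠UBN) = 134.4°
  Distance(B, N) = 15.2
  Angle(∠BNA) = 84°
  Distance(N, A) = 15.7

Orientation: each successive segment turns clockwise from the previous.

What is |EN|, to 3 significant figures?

9.83

∠PUB = 57.2° gives UB at 174° from the x-axis; with |UB| = 25.2, B = (12.9, -21.1). ∠UBN = 134.4° gives BN at 129° from the x-axis; with |BN| = 15.2, N = (3.41, -9.22). Then |EN| = |N − E| = 9.83.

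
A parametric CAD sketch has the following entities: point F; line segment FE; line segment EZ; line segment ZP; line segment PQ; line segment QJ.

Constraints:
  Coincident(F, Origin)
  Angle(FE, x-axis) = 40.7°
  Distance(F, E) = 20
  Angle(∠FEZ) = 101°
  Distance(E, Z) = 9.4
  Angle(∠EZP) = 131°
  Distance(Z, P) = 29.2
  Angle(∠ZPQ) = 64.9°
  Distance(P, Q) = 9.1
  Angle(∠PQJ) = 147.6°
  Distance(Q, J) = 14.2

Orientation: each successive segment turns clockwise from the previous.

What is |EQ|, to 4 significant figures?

31.53

∠EZP = 131.0° gives ZP at -87.30° from the x-axis; with |ZP| = 29.2, P = (23.92, -21.95). ∠ZPQ = 64.9° gives PQ at 157.6° from the x-axis; with |PQ| = 9.1, Q = (15.50, -18.48). Then |EQ| = |Q − E| = 31.53.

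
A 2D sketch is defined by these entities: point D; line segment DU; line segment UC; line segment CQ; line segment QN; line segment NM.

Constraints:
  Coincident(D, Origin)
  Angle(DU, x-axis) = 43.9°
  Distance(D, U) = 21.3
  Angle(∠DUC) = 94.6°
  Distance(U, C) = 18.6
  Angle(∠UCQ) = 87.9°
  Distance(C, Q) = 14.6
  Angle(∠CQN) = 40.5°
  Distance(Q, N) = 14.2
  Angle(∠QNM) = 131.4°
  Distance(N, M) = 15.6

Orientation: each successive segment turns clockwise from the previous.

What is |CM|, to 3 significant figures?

13.6

D is at the origin; DU runs at 43.9° with length 21.3, so U = (15.3, 14.8). ∠DUC = 94.6° gives UC at -41.5° from the x-axis; with |UC| = 18.6, C = (29.3, 2.44). ∠UCQ = 87.9° gives CQ at -134° from the x-axis; with |CQ| = 14.6, Q = (19.2, -8.13). ∠CQN = 40.5° gives QN at 86.9° from the x-axis; with |QN| = 14.2, N = (20.0, 6.05). ∠QNM = 131.4° gives NM at 38.3° from the x-axis; with |NM| = 15.6, M = (32.2, 15.7). Then |CM| = |M − C| = 13.6.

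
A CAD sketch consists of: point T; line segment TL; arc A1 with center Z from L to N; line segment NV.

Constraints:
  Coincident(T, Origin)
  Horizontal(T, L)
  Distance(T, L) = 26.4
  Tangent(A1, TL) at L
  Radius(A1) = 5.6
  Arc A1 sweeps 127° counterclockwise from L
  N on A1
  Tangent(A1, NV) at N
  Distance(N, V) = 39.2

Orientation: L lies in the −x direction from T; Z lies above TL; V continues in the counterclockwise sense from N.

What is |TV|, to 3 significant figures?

60.8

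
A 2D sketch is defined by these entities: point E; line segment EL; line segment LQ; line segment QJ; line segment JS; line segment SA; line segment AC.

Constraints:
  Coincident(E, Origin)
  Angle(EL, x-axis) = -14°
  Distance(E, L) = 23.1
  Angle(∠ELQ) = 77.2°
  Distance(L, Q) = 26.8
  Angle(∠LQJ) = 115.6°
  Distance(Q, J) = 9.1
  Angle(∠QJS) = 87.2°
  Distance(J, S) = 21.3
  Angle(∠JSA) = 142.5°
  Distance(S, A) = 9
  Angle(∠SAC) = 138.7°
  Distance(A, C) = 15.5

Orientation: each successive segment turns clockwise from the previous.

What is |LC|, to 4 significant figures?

6.415

∠JSA = 142.5° gives SA at 48.50° from the x-axis; with |SA| = 9.0, A = (8.682, -1.330). ∠SAC = 138.7° gives AC at 7.200° from the x-axis; with |AC| = 15.5, C = (24.06, 0.6123). Then |LC| = |C − L| = 6.415.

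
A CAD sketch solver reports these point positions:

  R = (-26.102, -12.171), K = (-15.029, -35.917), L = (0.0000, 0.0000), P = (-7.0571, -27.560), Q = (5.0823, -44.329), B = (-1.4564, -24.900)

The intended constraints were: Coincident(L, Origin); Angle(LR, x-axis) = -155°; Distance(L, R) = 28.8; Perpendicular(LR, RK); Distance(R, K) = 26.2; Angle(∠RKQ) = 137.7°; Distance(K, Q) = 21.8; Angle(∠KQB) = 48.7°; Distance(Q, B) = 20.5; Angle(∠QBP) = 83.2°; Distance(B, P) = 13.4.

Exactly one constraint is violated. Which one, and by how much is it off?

Distance(B, P) = 13.4 — off by 7.20.

L = (0.00, 0.00) ✓; LR at -155.0° ✓; |LR| = 28.80 ✓; ∠(LR, RK) = 90.00° ✓; |RK| = 26.20 ✓; ∠RKQ = 137.7° ✓; |KQ| = 21.80 ✓; ∠KQB = 48.70° ✓; |QB| = 20.50 ✓; ∠QBP = 83.20° ✓; |BP| = 6.200 ✗.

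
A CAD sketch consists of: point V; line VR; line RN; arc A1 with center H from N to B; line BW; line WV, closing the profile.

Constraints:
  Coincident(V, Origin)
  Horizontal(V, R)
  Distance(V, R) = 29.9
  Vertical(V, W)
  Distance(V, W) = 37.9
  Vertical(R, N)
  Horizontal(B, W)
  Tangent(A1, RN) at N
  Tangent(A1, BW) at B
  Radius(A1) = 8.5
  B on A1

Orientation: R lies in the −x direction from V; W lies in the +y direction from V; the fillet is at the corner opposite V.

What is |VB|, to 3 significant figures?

43.5

V is at the origin; V and R share the same y with |VR| = 29.9 and R on the −x side, so R = (-29.9, 0.00). V and W share the same x with |VW| = 37.9 and W on the +y side, so W = (0.00, 37.9). The virtual corner opposite V is at (-29.9, 37.9). Tangency of A1 to RN means the radius HN is perpendicular to RN and A1 meets BW tangentially, so HB is at right angles to BW, with radius 8.5, so the center H sits 8.5 in from both sides at H = (-21.4, 29.4). That places the tangent points at N = (-29.9, 29.4) on RN and B = (-21.4, 37.9) on BW. Then |VB| = |B − V| = 43.5.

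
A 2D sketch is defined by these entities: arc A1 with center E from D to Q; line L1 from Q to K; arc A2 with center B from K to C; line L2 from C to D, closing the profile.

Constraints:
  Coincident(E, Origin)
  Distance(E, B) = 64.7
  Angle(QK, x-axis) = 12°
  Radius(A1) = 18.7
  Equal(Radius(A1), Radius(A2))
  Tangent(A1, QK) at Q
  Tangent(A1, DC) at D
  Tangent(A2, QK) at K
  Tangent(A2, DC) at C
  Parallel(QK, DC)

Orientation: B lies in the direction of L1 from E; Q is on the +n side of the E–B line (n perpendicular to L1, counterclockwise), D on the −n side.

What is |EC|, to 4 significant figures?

67.35

Tangency of A1 to both parallel lines with radius 18.7 puts Q and D at E ± 18.7·n: Q = (-3.888, 18.29), D = (3.888, -18.29). Equal radii place K and C the same way about B: K = B + 18.7·n = (59.40, 31.74), C = B − 18.7·n = (67.17, -4.839). Then |EC| = |C − E| = 67.35.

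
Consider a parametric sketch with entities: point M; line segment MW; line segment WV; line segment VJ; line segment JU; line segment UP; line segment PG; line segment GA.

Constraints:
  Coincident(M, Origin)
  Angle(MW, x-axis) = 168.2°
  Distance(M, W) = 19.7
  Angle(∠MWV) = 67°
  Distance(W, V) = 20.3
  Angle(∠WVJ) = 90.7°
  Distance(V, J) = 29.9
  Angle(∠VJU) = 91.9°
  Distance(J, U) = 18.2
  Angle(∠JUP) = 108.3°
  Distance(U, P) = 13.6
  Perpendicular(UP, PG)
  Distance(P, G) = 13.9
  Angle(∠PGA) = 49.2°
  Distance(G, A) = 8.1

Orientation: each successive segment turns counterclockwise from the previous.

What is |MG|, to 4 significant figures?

5.855

∠JUP = 108.3° gives UP at 170.3° from the x-axis; with |UP| = 13.6, P = (-2.069, 9.851). UP ⟂ PG, so PG runs at -99.70°; with |PG| = 13.9, G = (-4.411, -3.850). Then |MG| = |G − M| = 5.855.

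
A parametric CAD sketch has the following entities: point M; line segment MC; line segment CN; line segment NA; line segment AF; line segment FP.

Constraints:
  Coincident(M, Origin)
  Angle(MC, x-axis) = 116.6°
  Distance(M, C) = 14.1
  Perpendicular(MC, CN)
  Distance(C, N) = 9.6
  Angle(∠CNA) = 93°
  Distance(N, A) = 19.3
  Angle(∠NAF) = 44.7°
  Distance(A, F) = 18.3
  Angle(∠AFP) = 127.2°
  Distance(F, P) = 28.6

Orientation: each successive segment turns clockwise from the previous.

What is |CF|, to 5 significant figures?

7.5473

∠CNA = 93.0° gives NA at -60.400° from the x-axis; with |NA| = 19.3, A = (11.804, 0.12481). ∠NAF = 44.7° gives AF at 164.30° from the x-axis; with |AF| = 18.3, F = (-5.8137, 5.0768). Then |CF| = |F − C| = 7.5473.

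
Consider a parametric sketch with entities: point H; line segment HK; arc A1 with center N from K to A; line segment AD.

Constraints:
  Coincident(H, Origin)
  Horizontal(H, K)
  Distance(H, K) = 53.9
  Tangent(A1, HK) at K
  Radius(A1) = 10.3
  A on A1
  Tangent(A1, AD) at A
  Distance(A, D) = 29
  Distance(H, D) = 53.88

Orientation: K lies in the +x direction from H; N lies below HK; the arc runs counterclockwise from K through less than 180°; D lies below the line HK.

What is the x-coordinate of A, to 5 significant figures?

43.740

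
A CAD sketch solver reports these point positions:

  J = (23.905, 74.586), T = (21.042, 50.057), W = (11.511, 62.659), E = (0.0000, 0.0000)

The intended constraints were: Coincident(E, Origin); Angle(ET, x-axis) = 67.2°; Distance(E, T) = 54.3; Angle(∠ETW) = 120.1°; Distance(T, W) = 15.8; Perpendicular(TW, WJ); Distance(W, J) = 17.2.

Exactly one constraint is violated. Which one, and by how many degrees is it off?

Perpendicular(TW, WJ) — off by 6.80°.

E = (0.00, 0.00) ✓; ET at 67.20° ✓; |ET| = 54.30 ✓; ∠ETW = 120.1° ✓; |TW| = 15.80 ✓; ∠(TW, WJ) = 83.20° ✗; |WJ| = 17.20 ✓.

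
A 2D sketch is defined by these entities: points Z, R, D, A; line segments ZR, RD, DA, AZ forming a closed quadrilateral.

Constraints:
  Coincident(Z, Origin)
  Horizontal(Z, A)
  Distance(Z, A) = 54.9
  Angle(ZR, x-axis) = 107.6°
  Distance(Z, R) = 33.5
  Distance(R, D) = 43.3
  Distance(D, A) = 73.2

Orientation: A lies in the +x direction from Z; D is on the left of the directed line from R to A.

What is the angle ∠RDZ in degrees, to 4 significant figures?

25.83°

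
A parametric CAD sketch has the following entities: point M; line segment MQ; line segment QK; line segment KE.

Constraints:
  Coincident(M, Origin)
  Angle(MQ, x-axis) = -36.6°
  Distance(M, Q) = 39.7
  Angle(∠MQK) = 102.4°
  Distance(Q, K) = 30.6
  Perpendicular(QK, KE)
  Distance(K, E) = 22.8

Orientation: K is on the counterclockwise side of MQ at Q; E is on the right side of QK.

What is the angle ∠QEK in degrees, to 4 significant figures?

53.31°

∠MQK = 102.4°, so QK runs at -36.6° + (180° − 102.4°) = 41.00° from the x-axis; with |QK| = 30.6, K = Q + 30.6·(cos 41.00°, sin 41.00°) = (54.97, -3.595). QK ⟂ KE; with |KE| = 22.8 on the right of QK, E = K + 22.8·(0.6561, -0.7547) = (69.92, -20.80). Then cos ∠QEK = EQ·EK / (|EQ||EK|), giving 53.31°.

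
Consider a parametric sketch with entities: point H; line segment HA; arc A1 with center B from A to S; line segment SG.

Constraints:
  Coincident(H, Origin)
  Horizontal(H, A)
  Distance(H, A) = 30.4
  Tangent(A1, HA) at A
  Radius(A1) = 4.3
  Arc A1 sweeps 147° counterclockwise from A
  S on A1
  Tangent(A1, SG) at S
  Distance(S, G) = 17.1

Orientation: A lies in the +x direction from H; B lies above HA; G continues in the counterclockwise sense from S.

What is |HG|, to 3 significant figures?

25.2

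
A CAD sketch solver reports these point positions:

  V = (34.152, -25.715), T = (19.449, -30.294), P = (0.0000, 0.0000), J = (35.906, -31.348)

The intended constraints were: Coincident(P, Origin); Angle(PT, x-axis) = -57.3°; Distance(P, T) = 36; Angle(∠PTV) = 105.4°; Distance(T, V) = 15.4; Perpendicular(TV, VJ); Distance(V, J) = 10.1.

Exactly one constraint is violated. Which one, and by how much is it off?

Distance(V, J) = 10.1 — off by 4.20.

P = (0.00, 0.00) ✓; PT at -57.30° ✓; |PT| = 36.00 ✓; ∠PTV = 105.4° ✓; |TV| = 15.40 ✓; ∠(TV, VJ) = 90.00° ✓; |VJ| = 5.900 ✗.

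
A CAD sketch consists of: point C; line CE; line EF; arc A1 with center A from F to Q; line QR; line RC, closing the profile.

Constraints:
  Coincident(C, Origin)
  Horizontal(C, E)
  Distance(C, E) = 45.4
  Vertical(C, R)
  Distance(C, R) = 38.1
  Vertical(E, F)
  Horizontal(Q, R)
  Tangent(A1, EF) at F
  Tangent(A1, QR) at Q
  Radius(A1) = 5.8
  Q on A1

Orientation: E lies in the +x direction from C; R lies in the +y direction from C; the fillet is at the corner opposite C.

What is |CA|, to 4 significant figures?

51.10

C is at the origin; CE is horizontal with |CE| = 45.4 and E on the +x side, so E = (45.40, 0.000). CR is vertical with |CR| = 38.1 and R on the +y side, so R = (0.000, 38.10). The virtual corner opposite C is at (45.40, 38.10). Tangency of A1 to EF means the radius AF is perpendicular to EF and A1 meets QR tangentially, so AQ is at right angles to QR, with radius 5.8, so the center A sits 5.8 in from both sides at A = (39.60, 32.30). Then |CA| = |A − C| = 51.10.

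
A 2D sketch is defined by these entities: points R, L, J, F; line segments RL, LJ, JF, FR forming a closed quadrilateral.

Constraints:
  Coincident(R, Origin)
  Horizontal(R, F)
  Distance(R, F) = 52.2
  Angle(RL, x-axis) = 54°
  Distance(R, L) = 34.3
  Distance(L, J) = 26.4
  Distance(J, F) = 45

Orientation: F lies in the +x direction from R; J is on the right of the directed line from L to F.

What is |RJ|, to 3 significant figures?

8.75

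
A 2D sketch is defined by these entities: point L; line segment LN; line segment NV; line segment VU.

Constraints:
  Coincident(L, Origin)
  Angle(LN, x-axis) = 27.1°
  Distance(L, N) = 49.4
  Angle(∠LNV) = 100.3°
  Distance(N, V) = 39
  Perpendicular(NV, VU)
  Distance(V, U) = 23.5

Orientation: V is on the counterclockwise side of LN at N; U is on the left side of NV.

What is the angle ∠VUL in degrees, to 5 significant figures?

117.69°

∠LNV = 100.3°, so NV runs at 27.1° + (180° − 100.3°) = 106.80° from the x-axis; with |NV| = 39.0, V = N + 39.0·(cos 106.80°, sin 106.80°) = (32.704, 59.839). NV ⟂ VU; with |VU| = 23.5 on the left of NV, U = V + 23.5·(-0.95732, -0.28903) = (10.207, 53.047). Then cos ∠VUL = UV·UL / (|UV||UL|), giving 117.69°.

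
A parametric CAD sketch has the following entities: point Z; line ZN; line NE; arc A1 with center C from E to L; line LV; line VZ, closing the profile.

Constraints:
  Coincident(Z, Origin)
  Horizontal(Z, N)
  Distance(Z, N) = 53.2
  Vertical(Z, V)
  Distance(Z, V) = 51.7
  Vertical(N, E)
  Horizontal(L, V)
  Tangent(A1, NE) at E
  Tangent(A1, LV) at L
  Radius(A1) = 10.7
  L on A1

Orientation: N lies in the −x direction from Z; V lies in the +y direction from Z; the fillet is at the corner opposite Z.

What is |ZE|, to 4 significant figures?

67.17

Z is at the origin; Z and N share the same y with |ZN| = 53.2 and N on the −x side, so N = (-53.20, 0.000). ZV is vertical with |ZV| = 51.7 and V on the +y side, so V = (0.000, 51.70). The virtual corner opposite Z is at (-53.20, 51.70). The tangent condition forces CE to be normal to NE and tangency of A1 to LV means the radius CL is perpendicular to LV, with radius 10.7, so the center C sits 10.7 in from both sides at C = (-42.50, 41.00). That places the tangent points at E = (-53.20, 41.00) on NE and L = (-42.50, 51.70) on LV. Then |ZE| = |E − Z| = 67.17.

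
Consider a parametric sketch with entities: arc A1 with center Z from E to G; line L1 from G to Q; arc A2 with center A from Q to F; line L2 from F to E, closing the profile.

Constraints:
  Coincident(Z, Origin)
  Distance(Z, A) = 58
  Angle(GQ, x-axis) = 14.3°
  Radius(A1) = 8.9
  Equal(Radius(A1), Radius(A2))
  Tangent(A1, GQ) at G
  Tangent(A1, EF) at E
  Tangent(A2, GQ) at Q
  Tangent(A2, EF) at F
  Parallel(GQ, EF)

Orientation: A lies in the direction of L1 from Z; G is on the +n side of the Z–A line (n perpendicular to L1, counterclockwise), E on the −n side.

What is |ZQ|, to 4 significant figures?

58.68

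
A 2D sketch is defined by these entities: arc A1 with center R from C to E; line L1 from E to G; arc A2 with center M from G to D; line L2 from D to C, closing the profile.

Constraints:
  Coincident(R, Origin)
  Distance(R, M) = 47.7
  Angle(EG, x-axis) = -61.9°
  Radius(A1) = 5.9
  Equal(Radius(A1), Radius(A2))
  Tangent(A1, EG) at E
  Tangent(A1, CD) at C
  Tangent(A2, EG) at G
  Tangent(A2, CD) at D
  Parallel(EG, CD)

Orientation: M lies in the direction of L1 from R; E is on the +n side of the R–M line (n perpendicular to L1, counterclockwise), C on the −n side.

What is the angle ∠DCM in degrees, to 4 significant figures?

7.051°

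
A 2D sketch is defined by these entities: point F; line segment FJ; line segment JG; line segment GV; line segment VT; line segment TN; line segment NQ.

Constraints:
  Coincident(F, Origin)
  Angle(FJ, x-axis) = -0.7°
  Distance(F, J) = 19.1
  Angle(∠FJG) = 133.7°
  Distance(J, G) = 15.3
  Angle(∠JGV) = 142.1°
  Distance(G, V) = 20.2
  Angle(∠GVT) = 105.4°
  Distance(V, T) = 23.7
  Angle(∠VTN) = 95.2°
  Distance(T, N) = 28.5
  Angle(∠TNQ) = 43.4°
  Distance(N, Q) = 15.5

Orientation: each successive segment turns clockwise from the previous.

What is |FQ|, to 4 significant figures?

22.68

∠VTN = 95.2° gives TN at 115.7° from the x-axis; with |TN| = 28.5, N = (-3.230, -14.16). ∠TNQ = 43.4° gives NQ at -20.90° from the x-axis; with |NQ| = 15.5, Q = (11.25, -19.69). Then |FQ| = |Q − F| = 22.68.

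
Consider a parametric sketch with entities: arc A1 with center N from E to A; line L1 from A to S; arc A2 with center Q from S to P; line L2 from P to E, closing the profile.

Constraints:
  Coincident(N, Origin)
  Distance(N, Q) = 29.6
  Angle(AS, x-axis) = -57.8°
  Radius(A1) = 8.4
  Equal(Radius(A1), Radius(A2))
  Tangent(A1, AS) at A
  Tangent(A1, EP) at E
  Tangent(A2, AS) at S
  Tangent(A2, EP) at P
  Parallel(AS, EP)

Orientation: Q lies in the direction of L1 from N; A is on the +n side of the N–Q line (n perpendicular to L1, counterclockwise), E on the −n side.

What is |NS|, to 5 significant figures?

30.769

The slot axis is L1's direction at -57.8°, so u = (cos -57.8°, sin -57.8°) = (0.53288, -0.84619) and n = (−sin -57.8°, cos -57.8°) = (0.84619, 0.53288). N is at the origin and Q lies 29.6 along u from N, so Q = 29.6·u = (15.773, -25.047). Tangency of A1 to both parallel lines with radius 8.4 puts A and E at N ± 8.4·n: A = (7.1080, 4.4762), E = (-7.1080, -4.4762). Equal radii place S and P the same way about Q: S = Q + 8.4·n = (22.881, -20.571), P = Q − 8.4·n = (8.6651, -29.523). Then |NS| = |S − N| = 30.769.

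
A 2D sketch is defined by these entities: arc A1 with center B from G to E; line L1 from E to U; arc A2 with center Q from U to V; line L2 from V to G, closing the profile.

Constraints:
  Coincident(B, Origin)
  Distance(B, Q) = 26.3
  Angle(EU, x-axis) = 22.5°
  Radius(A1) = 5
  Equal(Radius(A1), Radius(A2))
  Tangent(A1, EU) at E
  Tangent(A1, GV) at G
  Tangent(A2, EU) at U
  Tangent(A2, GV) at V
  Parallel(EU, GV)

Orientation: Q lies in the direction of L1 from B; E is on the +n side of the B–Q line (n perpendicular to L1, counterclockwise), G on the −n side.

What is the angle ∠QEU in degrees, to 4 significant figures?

10.76°

Tangency of A1 to both parallel lines with radius 5.0 puts E and G at B ± 5.0·n: E = (-1.913, 4.619), G = (1.913, -4.619). Equal radii place U and V the same way about Q: U = Q + 5.0·n = (22.38, 14.68), V = Q − 5.0·n = (26.21, 5.445). Then cos ∠QEU = EQ·EU / (|EQ||EU|), giving 10.76°.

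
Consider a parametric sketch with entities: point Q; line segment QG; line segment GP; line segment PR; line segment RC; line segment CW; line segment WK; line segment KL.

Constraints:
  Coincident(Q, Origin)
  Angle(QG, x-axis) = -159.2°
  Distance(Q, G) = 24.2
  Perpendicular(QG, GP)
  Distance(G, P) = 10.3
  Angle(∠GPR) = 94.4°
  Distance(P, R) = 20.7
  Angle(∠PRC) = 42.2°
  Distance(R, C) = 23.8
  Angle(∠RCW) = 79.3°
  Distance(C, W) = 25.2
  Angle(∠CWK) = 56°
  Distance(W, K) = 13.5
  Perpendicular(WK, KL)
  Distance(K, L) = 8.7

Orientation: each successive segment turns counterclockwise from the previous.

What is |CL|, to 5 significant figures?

12.206

Q is at the origin; QG runs at -159.2° with length 24.2, so G = (-22.623, -8.5936). QG is perpendicular to GP, so GP runs at -69.200°; with |GP| = 10.3, P = (-18.965, -18.222). ∠GPR = 94.4° gives PR at 16.400° from the x-axis; with |PR| = 20.7, R = (0.89262, -12.378). ∠PRC = 42.2° gives RC at 154.20° from the x-axis; with |RC| = 23.8, C = (-20.535, -2.0193). ∠RCW = 79.3° gives CW at -105.10° from the x-axis; with |CW| = 25.2, W = (-27.100, -26.349). ∠CWK = 56.0° gives WK at 18.900° from the x-axis; with |WK| = 13.5, K = (-14.328, -21.976). The perpendicularity gives KL at right angles to WK, so KL runs at 108.90°; with |KL| = 8.7, L = (-17.146, -13.745). Then |CL| = |L − C| = 12.206.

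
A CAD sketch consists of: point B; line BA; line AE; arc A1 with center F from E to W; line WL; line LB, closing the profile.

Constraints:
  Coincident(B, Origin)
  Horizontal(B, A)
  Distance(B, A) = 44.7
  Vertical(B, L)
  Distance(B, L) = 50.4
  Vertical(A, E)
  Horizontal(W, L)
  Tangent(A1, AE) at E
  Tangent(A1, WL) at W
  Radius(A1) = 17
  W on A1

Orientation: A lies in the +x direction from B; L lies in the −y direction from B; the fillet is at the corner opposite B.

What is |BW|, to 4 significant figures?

57.51

B is at the origin; B and A share the same y with |BA| = 44.7 and A on the +x side, so A = (44.70, 0.000). B and L share the same x with |BL| = 50.4 and L on the −y side, so L = (0.000, -50.40). The virtual corner opposite B is at (44.70, -50.40). Since A1 is tangent to AE there, FE ⟂ AE and tangency of A1 to WL means the radius FW is perpendicular to WL, with radius 17.0, so the center F sits 17.0 in from both sides at F = (27.70, -33.40). That places the tangent points at E = (44.70, -33.40) on AE and W = (27.70, -50.40) on WL. Then |BW| = |W − B| = 57.51.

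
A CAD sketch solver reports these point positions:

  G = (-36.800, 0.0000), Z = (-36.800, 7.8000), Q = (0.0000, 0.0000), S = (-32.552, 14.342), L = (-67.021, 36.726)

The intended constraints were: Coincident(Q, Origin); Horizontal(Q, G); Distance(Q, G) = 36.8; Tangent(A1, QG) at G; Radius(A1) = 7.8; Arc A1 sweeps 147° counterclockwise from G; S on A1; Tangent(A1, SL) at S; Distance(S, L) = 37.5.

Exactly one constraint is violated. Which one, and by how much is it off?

Distance(S, L) = 37.5 — off by 3.60.

Q = (0.00, 0.00) ✓; Q.y = 0.00, G.y = 0.00 ✓; |QG| = 36.80 ✓; ∠(ZG, GQ) = 90.00° ✓; |ZG| = 7.800 ✓; bearing(Z→S) − bearing(Z→G) = 147.0° ✓; |ZS| = 7.800 ✓; ∠(ZS, SL) = 90.00° ✓; |SL| = 41.10 ✗.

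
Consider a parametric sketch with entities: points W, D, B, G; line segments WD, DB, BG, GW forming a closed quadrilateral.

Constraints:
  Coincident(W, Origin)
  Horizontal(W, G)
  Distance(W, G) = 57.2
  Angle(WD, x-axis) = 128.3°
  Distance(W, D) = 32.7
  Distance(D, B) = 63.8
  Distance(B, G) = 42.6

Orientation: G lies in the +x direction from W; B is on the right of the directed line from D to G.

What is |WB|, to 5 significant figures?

31.152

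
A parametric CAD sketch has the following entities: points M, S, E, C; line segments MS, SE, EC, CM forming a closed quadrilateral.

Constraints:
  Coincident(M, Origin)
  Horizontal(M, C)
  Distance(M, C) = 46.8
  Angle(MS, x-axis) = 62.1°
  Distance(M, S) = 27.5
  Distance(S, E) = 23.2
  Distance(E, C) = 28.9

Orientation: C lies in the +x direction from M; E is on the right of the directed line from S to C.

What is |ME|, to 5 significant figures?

18.025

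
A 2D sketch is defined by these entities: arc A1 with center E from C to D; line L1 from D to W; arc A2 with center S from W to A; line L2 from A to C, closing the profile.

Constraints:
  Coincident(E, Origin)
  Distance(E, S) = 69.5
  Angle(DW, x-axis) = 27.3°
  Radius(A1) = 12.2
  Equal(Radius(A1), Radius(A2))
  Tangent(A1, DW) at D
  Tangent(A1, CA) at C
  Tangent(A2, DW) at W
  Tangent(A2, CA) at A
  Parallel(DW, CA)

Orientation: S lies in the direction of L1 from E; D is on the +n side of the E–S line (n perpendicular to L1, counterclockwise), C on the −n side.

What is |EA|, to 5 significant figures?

70.563

Tangency of A1 to both parallel lines with radius 12.2 puts D and C at E ± 12.2·n: D = (-5.5955, 10.841), C = (5.5955, -10.841). Equal radii place W and A the same way about S: W = S + 12.2·n = (56.163, 42.717), A = S − 12.2·n = (67.354, 21.035). Then |EA| = |A − E| = 70.563.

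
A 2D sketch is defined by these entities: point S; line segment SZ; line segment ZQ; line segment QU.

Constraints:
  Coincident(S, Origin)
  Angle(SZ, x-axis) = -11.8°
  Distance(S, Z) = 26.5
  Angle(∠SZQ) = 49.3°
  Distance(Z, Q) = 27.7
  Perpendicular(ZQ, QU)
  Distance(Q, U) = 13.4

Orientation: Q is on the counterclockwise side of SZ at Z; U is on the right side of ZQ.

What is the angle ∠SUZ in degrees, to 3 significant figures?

46.9°

S is at the origin; SZ runs at -11.8° with length 26.5, so Z = 26.5·(cos -11.8°, sin -11.8°) = (25.9, -5.42). ∠SZQ = 49.3°, so ZQ runs at -11.8° + (180° − 49.3°) = 119° from the x-axis; with |ZQ| = 27.7, Q = Z + 27.7·(cos 119°, sin 119°) = (12.6, 18.8). The perpendicularity gives QU at right angles to ZQ; with |QU| = 13.4 on the right of ZQ, U = Q + 13.4·(0.875, 0.483) = (24.3, 25.3). Then cos ∠SUZ = US·UZ / (|US||UZ|), giving 46.9°.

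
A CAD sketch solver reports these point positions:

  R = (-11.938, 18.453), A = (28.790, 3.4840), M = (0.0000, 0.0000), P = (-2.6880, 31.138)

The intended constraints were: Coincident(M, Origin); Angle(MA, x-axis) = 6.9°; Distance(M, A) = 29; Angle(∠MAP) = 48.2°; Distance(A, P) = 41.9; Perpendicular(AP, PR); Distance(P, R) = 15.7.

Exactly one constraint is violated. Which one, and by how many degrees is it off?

Perpendicular(AP, PR) — off by 5.20°.

M = (0.00, 0.00) ✓; MA at 6.900° ✓; |MA| = 29.00 ✓; ∠MAP = 48.20° ✓; |AP| = 41.90 ✓; ∠(AP, PR) = 95.20° ✗; |PR| = 15.70 ✓.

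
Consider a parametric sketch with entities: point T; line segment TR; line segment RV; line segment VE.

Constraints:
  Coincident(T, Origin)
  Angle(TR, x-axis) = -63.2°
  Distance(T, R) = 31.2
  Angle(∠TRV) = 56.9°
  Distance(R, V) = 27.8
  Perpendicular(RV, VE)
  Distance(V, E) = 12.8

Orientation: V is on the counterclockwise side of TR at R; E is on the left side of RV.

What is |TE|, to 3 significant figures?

17.1

∠TRV = 56.9°, so RV runs at -63.2° + (180° − 56.9°) = 59.9° from the x-axis; with |RV| = 27.8, V = R + 27.8·(cos 59.9°, sin 59.9°) = (28.0, -3.80). The perpendicularity gives VE at right angles to RV; with |VE| = 12.8 on the left of RV, E = V + 12.8·(-0.865, 0.502) = (16.9, 2.62). Then |TE| = |E − T| = 17.1.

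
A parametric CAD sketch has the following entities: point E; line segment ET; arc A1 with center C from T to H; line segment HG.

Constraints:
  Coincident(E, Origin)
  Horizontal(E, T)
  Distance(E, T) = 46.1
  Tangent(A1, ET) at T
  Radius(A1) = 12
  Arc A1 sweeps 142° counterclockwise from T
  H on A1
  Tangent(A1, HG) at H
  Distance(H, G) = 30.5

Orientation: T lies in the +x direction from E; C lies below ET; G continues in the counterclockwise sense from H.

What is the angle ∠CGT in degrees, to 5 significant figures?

8.0463°

E is at the origin; E and T share the same y with |ET| = 46.1 and T on the +x side, so T = (46.100, 0.0000). The tangent condition forces CT to be normal to ET, so C = T + (0, -12) = (46.100, -12.000). On A1, T sits at bearing 90° from C; a 142° counterclockwise sweep puts H at bearing 232°, so H = C + 12.0·(cos 232°, sin 232°) = (38.712, -21.456). Tangency of A1 to HG means the radius CH is perpendicular to HG, so HG runs along (−sin 232°, cos 232°); with |HG| = 30.5, G = (62.746, -40.234). Then cos ∠CGT = GC·GT / (|GC||GT|), giving 8.0463°.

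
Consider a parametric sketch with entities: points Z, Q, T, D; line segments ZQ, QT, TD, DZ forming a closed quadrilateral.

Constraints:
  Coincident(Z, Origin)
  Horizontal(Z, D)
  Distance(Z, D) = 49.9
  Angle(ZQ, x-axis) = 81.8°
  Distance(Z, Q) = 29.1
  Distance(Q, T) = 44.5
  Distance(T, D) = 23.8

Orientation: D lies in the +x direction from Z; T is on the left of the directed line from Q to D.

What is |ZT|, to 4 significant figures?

53.88

Checks: |QT| = 44.50 ✓; |TD| = 23.80 ✓.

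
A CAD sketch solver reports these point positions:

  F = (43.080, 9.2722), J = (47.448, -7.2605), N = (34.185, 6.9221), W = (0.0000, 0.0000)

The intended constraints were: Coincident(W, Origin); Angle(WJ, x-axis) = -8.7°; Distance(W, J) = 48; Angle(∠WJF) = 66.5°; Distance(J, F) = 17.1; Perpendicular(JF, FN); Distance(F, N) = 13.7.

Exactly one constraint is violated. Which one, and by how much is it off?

Distance(F, N) = 13.7 — off by 4.50.

W = (0.00, 0.00) ✓; WJ at -8.700° ✓; |WJ| = 48.00 ✓; ∠WJF = 66.50° ✓; |JF| = 17.10 ✓; ∠(JF, FN) = 90.00° ✓; |FN| = 9.200 ✗.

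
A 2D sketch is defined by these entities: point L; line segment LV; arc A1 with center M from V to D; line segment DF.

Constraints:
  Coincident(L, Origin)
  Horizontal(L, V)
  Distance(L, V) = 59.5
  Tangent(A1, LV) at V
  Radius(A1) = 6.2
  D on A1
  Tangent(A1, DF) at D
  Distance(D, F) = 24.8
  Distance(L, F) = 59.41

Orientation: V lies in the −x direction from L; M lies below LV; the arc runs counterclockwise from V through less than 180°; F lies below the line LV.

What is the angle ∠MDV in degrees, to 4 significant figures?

28.37°

Checks: |LV| = 59.50 ✓; |MD| = 6.200 ✓; ∠(MD, DF) = 90.00° ✓; |DF| = 24.80 ✓; |LF| = 59.41 ✓.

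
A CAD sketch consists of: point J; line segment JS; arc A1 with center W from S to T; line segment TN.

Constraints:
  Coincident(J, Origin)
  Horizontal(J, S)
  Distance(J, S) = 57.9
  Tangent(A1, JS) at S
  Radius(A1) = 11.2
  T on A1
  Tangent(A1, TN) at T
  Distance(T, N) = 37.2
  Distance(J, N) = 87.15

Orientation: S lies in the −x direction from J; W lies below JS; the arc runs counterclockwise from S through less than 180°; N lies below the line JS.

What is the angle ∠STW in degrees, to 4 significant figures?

48.49°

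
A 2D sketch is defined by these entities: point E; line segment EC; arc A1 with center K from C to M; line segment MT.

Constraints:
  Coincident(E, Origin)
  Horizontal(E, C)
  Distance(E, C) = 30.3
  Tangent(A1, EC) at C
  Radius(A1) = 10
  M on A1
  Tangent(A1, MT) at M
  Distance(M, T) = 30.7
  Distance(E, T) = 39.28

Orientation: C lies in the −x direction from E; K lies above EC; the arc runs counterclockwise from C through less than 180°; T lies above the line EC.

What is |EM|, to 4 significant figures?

21.93

Checks: ∠(KC, CE) = 90.00° ✓; |KM| = 10.00 ✓; ∠(KM, MT) = 90.00° ✓; |MT| = 30.70 ✓; |ET| = 39.28 ✓.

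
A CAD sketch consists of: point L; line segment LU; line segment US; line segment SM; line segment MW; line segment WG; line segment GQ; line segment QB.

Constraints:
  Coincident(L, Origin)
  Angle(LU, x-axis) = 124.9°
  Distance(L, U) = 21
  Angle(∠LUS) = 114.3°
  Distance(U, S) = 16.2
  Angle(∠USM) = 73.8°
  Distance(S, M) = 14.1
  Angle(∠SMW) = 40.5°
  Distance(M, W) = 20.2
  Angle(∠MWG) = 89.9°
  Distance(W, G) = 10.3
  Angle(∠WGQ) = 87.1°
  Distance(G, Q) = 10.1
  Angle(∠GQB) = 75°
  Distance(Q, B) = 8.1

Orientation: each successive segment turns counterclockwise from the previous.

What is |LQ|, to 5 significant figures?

31.822

∠MWG = 89.9° gives WG at 166.40° from the x-axis; with |WG| = 10.3, G = (-26.808, 23.705). ∠WGQ = 87.1° gives GQ at -100.70° from the x-axis; with |GQ| = 10.1, Q = (-28.684, 13.781). Then |LQ| = |Q − L| = 31.822.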